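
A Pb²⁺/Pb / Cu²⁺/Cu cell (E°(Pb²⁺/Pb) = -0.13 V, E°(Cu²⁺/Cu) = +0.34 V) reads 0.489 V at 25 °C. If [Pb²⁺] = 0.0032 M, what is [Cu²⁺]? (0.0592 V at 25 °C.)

0.014 M

From the Nernst equation, log Q = n(E° − E)/0.0592 = 2(0.47 − 0.489)/0.0592 = -0.642, so Q = 0.228.
With Q = [Pb²⁺]/[Cu²⁺] and the known concentrations, [Cu²⁺] in the denominator gives [Cu²⁺] = 0.014 M.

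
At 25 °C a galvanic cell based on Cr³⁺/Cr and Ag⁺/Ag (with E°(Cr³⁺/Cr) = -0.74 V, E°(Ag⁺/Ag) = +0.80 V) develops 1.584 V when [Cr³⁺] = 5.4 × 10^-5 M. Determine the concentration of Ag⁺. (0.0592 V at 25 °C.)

0.21 M

From the Nernst equation, log Q = n(E° − E)/0.0592 = 3(1.54 − 1.584)/0.0592 = -2.230, so Q = 0.00589.
With Q = [Cr³⁺]/[Ag⁺]^3 and the known concentrations, [Ag⁺]^3 in the denominator gives [Ag⁺] = 0.21 M.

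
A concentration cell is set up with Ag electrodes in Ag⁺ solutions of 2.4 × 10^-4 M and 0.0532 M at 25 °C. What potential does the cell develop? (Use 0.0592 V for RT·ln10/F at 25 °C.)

0.14 V

Both half-cells are Ag⁺/Ag, so E°_cell = 0. The concentrated side is the cathode; the cell reaction moves Ag⁺ from high to low concentration with n = 1.
Q = [Ag⁺]_dilute/[Ag⁺]_conc = 2.4 × 10^-4/0.0532 = 0.00451.
E = 0 − (0.0592/1) log Q = −(0.0592/1)(-2.346) = 0.1389 V.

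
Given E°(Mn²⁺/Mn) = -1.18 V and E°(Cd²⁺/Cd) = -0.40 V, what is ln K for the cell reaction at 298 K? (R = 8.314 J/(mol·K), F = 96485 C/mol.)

E°_cell = -0.40 − (-1.18) = 0.78 V, with n = 2 electrons transferred.
At equilibrium E = 0, so the Nernst equation gives ln K = nFE°/RT = (2)(96485)(0.78)/((8.314)(298)) = 60.75.

ln K = 60.8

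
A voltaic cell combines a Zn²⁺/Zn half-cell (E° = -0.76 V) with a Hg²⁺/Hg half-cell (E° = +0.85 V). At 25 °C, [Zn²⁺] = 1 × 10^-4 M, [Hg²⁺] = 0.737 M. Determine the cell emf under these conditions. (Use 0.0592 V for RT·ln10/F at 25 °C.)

1.72 V

The Hg²⁺/Hg couple has the higher reduction potential and acts as the cathode, so E°_cell = +0.85 − (-0.76) = 1.61 V.
Balancing electrons gives n = 2; the reaction quotient is Q = [Zn²⁺]/[Hg²⁺] = 1.36 × 10^-4.
At 25 °C, E = E° − (0.0592/n) log Q = 1.61 − (0.0592/2)(-3.867) = 1.610 + 0.114 = 1.724 V.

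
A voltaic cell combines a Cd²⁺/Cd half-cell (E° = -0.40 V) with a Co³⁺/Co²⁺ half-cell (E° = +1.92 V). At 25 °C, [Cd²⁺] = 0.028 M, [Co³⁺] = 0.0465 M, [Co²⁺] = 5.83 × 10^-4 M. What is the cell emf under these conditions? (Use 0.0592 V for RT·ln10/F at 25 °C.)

The Co³⁺/Co²⁺ couple has the higher reduction potential and acts as the cathode, so E°_cell = +1.92 − (-0.40) = 2.32 V.
Balancing electrons gives n = 2; the reaction quotient is Q = [Cd²⁺]·[Co²⁺]^2/[Co³⁺]^2 = 4.4 × 10^-6.
At 25 °C, E = E° − (0.0592/n) log Q = 2.32 − (0.0592/2)(-5.356) = 2.320 + 0.159 = 2.479 V.

2.48 V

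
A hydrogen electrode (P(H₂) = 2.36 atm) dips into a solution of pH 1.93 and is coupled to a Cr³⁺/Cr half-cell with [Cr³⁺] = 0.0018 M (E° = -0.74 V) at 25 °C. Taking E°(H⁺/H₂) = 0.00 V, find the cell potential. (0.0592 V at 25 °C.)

The hydrogen couple is the cathode, so E°_cell = 0.74 V; n = 6.
[H⁺] = 10^(−1.93) = 0.012 M, and Q = [Cr³⁺]^2·P(H₂)^3 / [H⁺]^6 = 1.62 × 10^7.
E = E° − (0.0592/6) log Q = 0.74 − (0.0592/6)(7.209) = 0.669 V.

0.67 V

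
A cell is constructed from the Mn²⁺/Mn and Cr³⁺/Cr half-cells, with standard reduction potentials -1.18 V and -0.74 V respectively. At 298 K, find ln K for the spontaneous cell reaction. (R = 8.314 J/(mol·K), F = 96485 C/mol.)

ln K = 102.8

E°_cell = -0.74 − (-1.18) = 0.44 V, with n = 6 electrons transferred.
At equilibrium E = 0, so the Nernst equation gives ln K = nFE°/RT = (6)(96485)(0.44)/((8.314)(298)) = 102.81.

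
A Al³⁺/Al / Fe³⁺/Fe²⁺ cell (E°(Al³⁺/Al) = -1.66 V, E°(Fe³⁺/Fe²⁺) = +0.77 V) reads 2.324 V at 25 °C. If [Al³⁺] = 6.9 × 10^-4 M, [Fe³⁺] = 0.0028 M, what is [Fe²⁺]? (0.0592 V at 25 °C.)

From the Nernst equation, log Q = n(E° − E)/0.0592 = 3(2.43 − 2.324)/0.0592 = 5.372, so Q = 2.35 × 10^5.
With Q = [Al³⁺]·[Fe²⁺]^3/[Fe³⁺]^3 and the known concentrations, [Fe²⁺]^3 in the numerator gives [Fe²⁺] = 2.0 M.

2.0 M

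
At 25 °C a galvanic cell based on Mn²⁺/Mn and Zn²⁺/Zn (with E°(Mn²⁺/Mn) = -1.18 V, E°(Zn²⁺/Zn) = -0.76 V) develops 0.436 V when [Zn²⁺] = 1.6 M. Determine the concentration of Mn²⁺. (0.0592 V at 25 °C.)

0.46 M

From the Nernst equation, log Q = n(E° − E)/0.0592 = 2(0.42 − 0.436)/0.0592 = -0.541, so Q = 0.288.
With Q = [Mn²⁺]/[Zn²⁺] and the known concentrations, [Mn²⁺] in the numerator gives [Mn²⁺] = 0.46 M.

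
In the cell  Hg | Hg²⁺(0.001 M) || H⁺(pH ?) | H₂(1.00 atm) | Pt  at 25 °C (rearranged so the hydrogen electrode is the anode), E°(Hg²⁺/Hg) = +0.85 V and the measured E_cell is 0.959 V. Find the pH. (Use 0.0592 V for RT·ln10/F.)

pH = 3.34

E°_cell = 0.85 V and n = 2.
log Q = n(E° − E)/0.0592 = 2×(0.85 − 0.959)/0.0592 = -3.682.
With Q = [H⁺]^2 / ([Hg²⁺]·P(H₂)), solving for [H⁺] gives log[H⁺] = -3.341, so pH = 3.34.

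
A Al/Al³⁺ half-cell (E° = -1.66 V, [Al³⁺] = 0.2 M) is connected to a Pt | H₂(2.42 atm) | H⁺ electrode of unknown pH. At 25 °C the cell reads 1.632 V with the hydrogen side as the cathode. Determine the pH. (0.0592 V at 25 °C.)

pH = 0.51

E°_cell = 1.66 V and n = 6.
log Q = n(E° − E)/0.0592 = 6×(1.66 − 1.632)/0.0592 = 2.838.
With Q = [Al³⁺]^2·P(H₂)^3 / [H⁺]^6, solving for [H⁺] gives log[H⁺] = -0.514, so pH = 0.51.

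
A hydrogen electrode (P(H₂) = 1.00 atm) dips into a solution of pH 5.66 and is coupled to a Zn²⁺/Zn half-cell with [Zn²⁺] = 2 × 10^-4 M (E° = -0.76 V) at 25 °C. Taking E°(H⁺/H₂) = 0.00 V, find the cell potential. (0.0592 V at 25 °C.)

0.53 V

The hydrogen couple is the cathode, so E°_cell = 0.76 V; n = 2.
[H⁺] = 10^(−5.66) = 2.2 × 10^-6 M, and Q = [Zn²⁺]·P(H₂) / [H⁺]^2 = 4.18 × 10^7.
E = E° − (0.0592/2) log Q = 0.76 − (0.0592/2)(7.621) = 0.534 V.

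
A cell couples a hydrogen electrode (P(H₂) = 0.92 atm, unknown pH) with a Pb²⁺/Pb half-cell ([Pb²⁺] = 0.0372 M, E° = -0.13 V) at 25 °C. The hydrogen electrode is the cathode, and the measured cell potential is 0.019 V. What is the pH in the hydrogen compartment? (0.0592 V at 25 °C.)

E°_cell = 0.13 V and n = 2.
log Q = n(E° − E)/0.0592 = 2×(0.13 − 0.019)/0.0592 = 3.750.
With Q = [Pb²⁺]·P(H₂) / [H⁺]^2, solving for [H⁺] gives log[H⁺] = -2.608, so pH = 2.61.

pH = 2.61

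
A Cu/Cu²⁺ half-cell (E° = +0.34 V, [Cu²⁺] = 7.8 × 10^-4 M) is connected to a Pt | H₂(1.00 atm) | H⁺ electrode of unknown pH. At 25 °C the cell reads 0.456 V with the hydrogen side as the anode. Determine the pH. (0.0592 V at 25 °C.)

pH = 3.51

E°_cell = 0.34 V and n = 2.
log Q = n(E° − E)/0.0592 = 2×(0.34 − 0.456)/0.0592 = -3.919.
With Q = [H⁺]^2 / ([Cu²⁺]·P(H₂)), solving for [H⁺] gives log[H⁺] = -3.513, so pH = 3.51.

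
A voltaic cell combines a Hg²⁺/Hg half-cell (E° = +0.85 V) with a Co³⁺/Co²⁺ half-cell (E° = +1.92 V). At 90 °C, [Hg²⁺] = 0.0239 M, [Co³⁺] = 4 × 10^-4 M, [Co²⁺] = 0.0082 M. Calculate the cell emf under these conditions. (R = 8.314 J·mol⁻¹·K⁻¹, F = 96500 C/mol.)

1.03 V

The Co³⁺/Co²⁺ couple has the higher reduction potential and acts as the cathode, so E°_cell = +1.92 − (+0.85) = 1.07 V.
Balancing electrons gives n = 2; the reaction quotient is Q = [Hg²⁺]·[Co²⁺]^2/[Co³⁺]^2 = 10.0.
E = E° − (RT/nF) ln Q = 1.07 − (8.314×363)/(2×96500) × (2.307) = 1.070 − 0.036 = 1.034 V.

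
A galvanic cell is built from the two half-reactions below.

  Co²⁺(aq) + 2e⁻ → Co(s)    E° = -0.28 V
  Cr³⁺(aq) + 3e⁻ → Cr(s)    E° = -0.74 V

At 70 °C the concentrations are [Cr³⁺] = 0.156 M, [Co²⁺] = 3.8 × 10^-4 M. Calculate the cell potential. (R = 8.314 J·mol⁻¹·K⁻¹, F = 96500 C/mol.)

0.362 V

The Co²⁺/Co couple has the higher reduction potential and acts as the cathode, so E°_cell = -0.28 − (-0.74) = 0.46 V.
Balancing electrons gives n = 6; the reaction quotient is Q = [Cr³⁺]^2/[Co²⁺]^3 = 4.44 × 10^8.
E = E° − (RT/nF) ln Q = 0.46 − (8.314×343)/(6×96500) × (19.910) = 0.460 − 0.098 = 0.362 V.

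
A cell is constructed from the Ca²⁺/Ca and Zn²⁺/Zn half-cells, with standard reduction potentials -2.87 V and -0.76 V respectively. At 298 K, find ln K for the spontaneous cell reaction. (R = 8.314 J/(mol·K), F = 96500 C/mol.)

E°_cell = -0.76 − (-2.87) = 2.11 V, with n = 2 electrons transferred.
At equilibrium E = 0, so the Nernst equation gives ln K = nFE°/RT = (2)(96500)(2.11)/((8.314)(298)) = 164.37.

ln K = 164.4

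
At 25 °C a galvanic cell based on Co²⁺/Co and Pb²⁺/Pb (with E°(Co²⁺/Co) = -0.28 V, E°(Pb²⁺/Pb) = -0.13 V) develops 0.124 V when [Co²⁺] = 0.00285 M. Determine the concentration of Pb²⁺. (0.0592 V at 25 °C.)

From the Nernst equation, log Q = n(E° − E)/0.0592 = 2(0.15 − 0.124)/0.0592 = 0.878, so Q = 7.56.
With Q = [Co²⁺]/[Pb²⁺] and the known concentrations, [Pb²⁺] in the denominator gives [Pb²⁺] = 3.8 × 10^-4 M.

3.8 × 10^-4 M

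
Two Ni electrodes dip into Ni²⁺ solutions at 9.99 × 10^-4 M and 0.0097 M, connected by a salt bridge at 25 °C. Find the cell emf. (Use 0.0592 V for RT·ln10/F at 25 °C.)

Both half-cells are Ni²⁺/Ni, so E°_cell = 0. The concentrated side is the cathode; the cell reaction moves Ni²⁺ from high to low concentration with n = 2.
Q = [Ni²⁺]_dilute/[Ni²⁺]_conc = 9.99 × 10^-4/0.0097 = 0.103.
E = 0 − (0.0592/2) log Q = −(0.0592/2)(-0.987) = 0.0292 V.

0.029 V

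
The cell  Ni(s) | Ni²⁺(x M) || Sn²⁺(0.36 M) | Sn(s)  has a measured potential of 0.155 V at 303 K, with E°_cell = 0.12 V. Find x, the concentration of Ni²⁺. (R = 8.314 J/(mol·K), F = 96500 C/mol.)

0.025 M

From the Nernst equation, ln Q = nF(E° − E)/RT = 2×96500×(0.12 − 0.155)/(8.314×303) = -2.681, so Q = 0.0685.
With Q = [Ni²⁺]/[Sn²⁺] and the known concentrations, [Ni²⁺] in the numerator gives [Ni²⁺] = 0.025 M.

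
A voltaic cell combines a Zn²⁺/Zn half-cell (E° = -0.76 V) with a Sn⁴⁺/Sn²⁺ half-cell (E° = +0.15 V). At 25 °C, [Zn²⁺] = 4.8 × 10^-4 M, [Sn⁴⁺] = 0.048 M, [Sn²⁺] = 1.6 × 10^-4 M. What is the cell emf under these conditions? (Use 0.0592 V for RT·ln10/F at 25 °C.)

The Sn⁴⁺/Sn²⁺ couple has the higher reduction potential and acts as the cathode, so E°_cell = +0.15 − (-0.76) = 0.91 V.
Balancing electrons gives n = 2; the reaction quotient is Q = [Zn²⁺]·[Sn²⁺]/[Sn⁴⁺] = 1.6 × 10^-6.
At 25 °C, E = E° − (0.0592/n) log Q = 0.91 − (0.0592/2)(-5.796) = 0.910 + 0.172 = 1.082 V.

1.08 V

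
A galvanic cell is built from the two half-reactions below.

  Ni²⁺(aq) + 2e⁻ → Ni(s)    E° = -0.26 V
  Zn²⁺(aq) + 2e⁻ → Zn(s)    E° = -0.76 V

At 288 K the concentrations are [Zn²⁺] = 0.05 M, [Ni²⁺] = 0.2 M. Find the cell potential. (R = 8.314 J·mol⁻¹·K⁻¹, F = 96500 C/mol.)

0.517 V

The Ni²⁺/Ni couple has the higher reduction potential and acts as the cathode, so E°_cell = -0.26 − (-0.76) = 0.50 V.
Balancing electrons gives n = 2; the reaction quotient is Q = [Zn²⁺]/[Ni²⁺] = 0.250.
E = E° − (RT/nF) ln Q = 0.50 − (8.314×288)/(2×96500) × (-1.386) = 0.500 + 0.017 = 0.517 V.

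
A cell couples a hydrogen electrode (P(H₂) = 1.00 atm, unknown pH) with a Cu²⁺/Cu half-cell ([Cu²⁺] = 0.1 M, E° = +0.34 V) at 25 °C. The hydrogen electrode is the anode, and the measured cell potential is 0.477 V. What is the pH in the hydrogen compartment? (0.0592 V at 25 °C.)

E°_cell = 0.34 V and n = 2.
log Q = n(E° − E)/0.0592 = 2×(0.34 − 0.477)/0.0592 = -4.628.
With Q = [H⁺]^2 / ([Cu²⁺]·P(H₂)), solving for [H⁺] gives log[H⁺] = -2.814, so pH = 2.81.

pH = 2.81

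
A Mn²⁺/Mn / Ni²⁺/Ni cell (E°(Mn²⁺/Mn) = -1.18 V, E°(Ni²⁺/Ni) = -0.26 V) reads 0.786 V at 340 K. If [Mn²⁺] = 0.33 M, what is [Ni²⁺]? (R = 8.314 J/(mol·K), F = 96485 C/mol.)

3.5 × 10^-5 M

From the Nernst equation, ln Q = nF(E° − E)/RT = 2×96485×(0.92 − 0.786)/(8.314×340) = 9.148, so Q = 9390.
With Q = [Mn²⁺]/[Ni²⁺] and the known concentrations, [Ni²⁺] in the denominator gives [Ni²⁺] = 3.5 × 10^-5 M.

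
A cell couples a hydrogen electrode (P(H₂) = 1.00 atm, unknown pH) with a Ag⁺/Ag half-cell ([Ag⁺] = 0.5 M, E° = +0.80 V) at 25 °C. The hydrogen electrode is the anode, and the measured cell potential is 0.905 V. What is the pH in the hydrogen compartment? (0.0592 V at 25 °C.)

pH = 2.07

E°_cell = 0.80 V and n = 2.
log Q = n(E° − E)/0.0592 = 2×(0.80 − 0.905)/0.0592 = -3.547.
With Q = [H⁺]^2 / ([Ag⁺]^2·P(H₂)), solving for [H⁺] gives log[H⁺] = -2.075, so pH = 2.07.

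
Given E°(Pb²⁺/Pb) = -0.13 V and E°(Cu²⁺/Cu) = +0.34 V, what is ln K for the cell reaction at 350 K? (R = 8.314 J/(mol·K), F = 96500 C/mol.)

E°_cell = +0.34 − (-0.13) = 0.47 V, with n = 2 electrons transferred.
At equilibrium E = 0, so the Nernst equation gives ln K = nFE°/RT = (2)(96500)(0.47)/((8.314)(350)) = 31.17.

ln K = 31.2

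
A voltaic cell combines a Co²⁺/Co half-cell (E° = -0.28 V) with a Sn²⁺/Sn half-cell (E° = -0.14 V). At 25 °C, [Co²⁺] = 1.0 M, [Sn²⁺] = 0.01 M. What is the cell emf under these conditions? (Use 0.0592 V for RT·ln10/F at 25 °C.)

0.081 V

The Sn²⁺/Sn couple has the higher reduction potential and acts as the cathode, so E°_cell = -0.14 − (-0.28) = 0.14 V.
Balancing electrons gives n = 2; the reaction quotient is Q = [Co²⁺]/[Sn²⁺] = 100.
At 25 °C, E = E° − (0.0592/n) log Q = 0.14 − (0.0592/2)(2.000) = 0.140 − 0.059 = 0.081 V.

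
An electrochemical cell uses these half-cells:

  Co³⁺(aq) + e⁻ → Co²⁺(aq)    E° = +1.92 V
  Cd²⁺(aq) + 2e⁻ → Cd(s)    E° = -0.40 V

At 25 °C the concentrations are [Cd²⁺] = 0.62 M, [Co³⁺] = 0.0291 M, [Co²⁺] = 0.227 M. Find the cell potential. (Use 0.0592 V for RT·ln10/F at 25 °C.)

2.27 V

The Co³⁺/Co²⁺ couple has the higher reduction potential and acts as the cathode, so E°_cell = +1.92 − (-0.40) = 2.32 V.
Balancing electrons gives n = 2; the reaction quotient is Q = [Cd²⁺]·[Co²⁺]^2/[Co³⁺]^2 = 37.7.
At 25 °C, E = E° − (0.0592/n) log Q = 2.32 − (0.0592/2)(1.577) = 2.320 − 0.047 = 2.273 V.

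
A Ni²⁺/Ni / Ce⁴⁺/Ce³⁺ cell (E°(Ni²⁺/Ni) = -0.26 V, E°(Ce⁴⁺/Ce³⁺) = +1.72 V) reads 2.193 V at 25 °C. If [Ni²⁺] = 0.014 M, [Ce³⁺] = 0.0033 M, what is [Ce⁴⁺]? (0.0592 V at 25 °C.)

1.5 M

From the Nernst equation, log Q = n(E° − E)/0.0592 = 2(1.98 − 2.193)/0.0592 = -7.196, so Q = 6.37 × 10^-8.
With Q = [Ni²⁺]·[Ce³⁺]^2/[Ce⁴⁺]^2 and the known concentrations, [Ce⁴⁺]^2 in the denominator gives [Ce⁴⁺] = 1.5 M.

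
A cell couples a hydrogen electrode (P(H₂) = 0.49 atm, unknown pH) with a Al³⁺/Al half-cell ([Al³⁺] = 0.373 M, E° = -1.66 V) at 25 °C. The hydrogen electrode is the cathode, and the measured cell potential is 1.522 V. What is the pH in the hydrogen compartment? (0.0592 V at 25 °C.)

pH = 2.63

E°_cell = 1.66 V and n = 6.
log Q = n(E° − E)/0.0592 = 6×(1.66 − 1.522)/0.0592 = 13.986.
With Q = [Al³⁺]^2·P(H₂)^3 / [H⁺]^6, solving for [H⁺] gives log[H⁺] = -2.629, so pH = 2.63.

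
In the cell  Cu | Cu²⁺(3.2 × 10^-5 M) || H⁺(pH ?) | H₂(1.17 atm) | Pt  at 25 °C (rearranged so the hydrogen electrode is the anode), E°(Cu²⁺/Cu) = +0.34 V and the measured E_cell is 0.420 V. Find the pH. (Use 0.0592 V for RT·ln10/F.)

E°_cell = 0.34 V and n = 2.
log Q = n(E° − E)/0.0592 = 2×(0.34 − 0.420)/0.0592 = -2.703.
With Q = [H⁺]^2 / ([Cu²⁺]·P(H₂)), solving for [H⁺] gives log[H⁺] = -3.565, so pH = 3.56.

pH = 3.56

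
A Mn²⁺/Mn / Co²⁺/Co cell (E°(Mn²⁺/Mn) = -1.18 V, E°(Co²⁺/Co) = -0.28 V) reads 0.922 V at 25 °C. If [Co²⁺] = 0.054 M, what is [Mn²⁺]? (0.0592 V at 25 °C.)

From the Nernst equation, log Q = n(E° − E)/0.0592 = 2(0.90 − 0.922)/0.0592 = -0.743, so Q = 0.181.
With Q = [Mn²⁺]/[Co²⁺] and the known concentrations, [Mn²⁺] in the numerator gives [Mn²⁺] = 0.0098 M.

0.0098 M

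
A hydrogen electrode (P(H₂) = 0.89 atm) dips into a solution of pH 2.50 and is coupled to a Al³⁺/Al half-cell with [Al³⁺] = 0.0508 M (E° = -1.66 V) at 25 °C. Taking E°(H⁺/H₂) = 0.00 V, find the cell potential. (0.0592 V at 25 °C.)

1.54 V

The hydrogen couple is the cathode, so E°_cell = 1.66 V; n = 6.
[H⁺] = 10^(−2.50) = 0.0032 M, and Q = [Al³⁺]^2·P(H₂)^3 / [H⁺]^6 = 1.82 × 10^12.
E = E° − (0.0592/6) log Q = 1.66 − (0.0592/6)(12.260) = 1.539 V.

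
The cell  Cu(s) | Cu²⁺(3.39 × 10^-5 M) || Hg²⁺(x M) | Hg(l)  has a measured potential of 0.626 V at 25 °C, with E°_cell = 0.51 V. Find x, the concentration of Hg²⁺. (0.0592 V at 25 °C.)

From the Nernst equation, log Q = n(E° − E)/0.0592 = 2(0.51 − 0.626)/0.0592 = -3.919, so Q = 1.21 × 10^-4.
With Q = [Cu²⁺]/[Hg²⁺] and the known concentrations, [Hg²⁺] in the denominator gives [Hg²⁺] = 0.28 M.

0.28 M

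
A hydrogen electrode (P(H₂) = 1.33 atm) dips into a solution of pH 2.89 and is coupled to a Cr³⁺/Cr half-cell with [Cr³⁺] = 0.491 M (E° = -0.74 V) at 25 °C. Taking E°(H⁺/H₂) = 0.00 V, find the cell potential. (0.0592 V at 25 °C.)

The hydrogen couple is the cathode, so E°_cell = 0.74 V; n = 6.
[H⁺] = 10^(−2.89) = 0.0013 M, and Q = [Cr³⁺]^2·P(H₂)^3 / [H⁺]^6 = 1.24 × 10^17.
E = E° − (0.0592/6) log Q = 0.74 − (0.0592/6)(17.094) = 0.571 V.

0.57 V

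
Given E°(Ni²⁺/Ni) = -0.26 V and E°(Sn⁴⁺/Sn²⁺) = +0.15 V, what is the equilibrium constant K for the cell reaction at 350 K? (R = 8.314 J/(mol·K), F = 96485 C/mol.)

6.4 × 10^11

E°_cell = +0.15 − (-0.26) = 0.41 V, with n = 2 electrons transferred.
At equilibrium E = 0, so the Nernst equation gives ln K = nFE°/RT = (2)(96485)(0.41)/((8.314)(350)) = 27.19.
K = e^27.19 = 6.4 × 10^11.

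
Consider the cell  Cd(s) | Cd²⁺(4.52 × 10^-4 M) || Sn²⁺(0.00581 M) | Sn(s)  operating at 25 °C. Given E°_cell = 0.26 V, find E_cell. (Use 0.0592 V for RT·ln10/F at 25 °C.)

0.293 V

Balancing electrons gives n = 2; the reaction quotient is Q = [Cd²⁺]/[Sn²⁺] = 0.0778.
At 25 °C, E = E° − (0.0592/n) log Q = 0.26 − (0.0592/2)(-1.109) = 0.260 + 0.033 = 0.293 V.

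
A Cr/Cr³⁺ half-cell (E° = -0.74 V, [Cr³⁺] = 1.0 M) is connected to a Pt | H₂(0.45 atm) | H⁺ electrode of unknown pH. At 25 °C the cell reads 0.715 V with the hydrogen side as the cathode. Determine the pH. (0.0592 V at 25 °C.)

E°_cell = 0.74 V and n = 6.
log Q = n(E° − E)/0.0592 = 6×(0.74 − 0.715)/0.0592 = 2.534.
With Q = [Cr³⁺]^2·P(H₂)^3 / [H⁺]^6, solving for [H⁺] gives log[H⁺] = -0.596, so pH = 0.60.

pH = 0.60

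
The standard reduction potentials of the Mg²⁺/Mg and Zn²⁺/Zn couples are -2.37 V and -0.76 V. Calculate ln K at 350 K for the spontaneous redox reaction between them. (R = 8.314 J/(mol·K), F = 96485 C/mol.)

ln K = 106.8

E°_cell = -0.76 − (-2.37) = 1.61 V, with n = 2 electrons transferred.
At equilibrium E = 0, so the Nernst equation gives ln K = nFE°/RT = (2)(96485)(1.61)/((8.314)(350)) = 106.77.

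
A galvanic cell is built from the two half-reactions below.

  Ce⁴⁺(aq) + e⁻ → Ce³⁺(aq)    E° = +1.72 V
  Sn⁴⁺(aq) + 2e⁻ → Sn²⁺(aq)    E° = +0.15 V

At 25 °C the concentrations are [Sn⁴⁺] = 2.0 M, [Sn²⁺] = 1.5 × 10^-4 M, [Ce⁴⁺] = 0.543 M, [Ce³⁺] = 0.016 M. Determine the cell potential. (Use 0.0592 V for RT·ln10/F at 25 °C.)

1.54 V

The Ce⁴⁺/Ce³⁺ couple has the higher reduction potential and acts as the cathode, so E°_cell = +1.72 − (+0.15) = 1.57 V.
Balancing electrons gives n = 2; the reaction quotient is Q = [Sn⁴⁺]·[Ce³⁺]^2/([Sn²⁺]·[Ce⁴⁺]^2) = 11.6.
At 25 °C, E = E° − (0.0592/n) log Q = 1.57 − (0.0592/2)(1.064) = 1.570 − 0.031 = 1.539 V.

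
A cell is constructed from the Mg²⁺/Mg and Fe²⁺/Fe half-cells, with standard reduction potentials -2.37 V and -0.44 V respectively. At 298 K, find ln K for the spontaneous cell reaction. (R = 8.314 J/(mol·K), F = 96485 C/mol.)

E°_cell = -0.44 − (-2.37) = 1.93 V, with n = 2 electrons transferred.
At equilibrium E = 0, so the Nernst equation gives ln K = nFE°/RT = (2)(96485)(1.93)/((8.314)(298)) = 150.32.

ln K = 150.3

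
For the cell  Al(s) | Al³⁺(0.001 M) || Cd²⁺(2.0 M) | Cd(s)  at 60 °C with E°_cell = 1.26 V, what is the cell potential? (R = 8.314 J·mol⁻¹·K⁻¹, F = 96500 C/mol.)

Balancing electrons gives n = 6; the reaction quotient is Q = [Al³⁺]^2/[Cd²⁺]^3 = 1.25 × 10^-7.
E = E° − (RT/nF) ln Q = 1.26 − (8.314×333)/(6×96500) × (-15.895) = 1.260 + 0.076 = 1.336 V.

1.34 V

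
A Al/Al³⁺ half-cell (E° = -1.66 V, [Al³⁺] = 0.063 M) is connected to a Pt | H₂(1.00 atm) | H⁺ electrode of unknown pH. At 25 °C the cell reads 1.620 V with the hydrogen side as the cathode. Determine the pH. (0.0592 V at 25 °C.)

E°_cell = 1.66 V and n = 6.
log Q = n(E° − E)/0.0592 = 6×(1.66 − 1.620)/0.0592 = 4.054.
With Q = [Al³⁺]^2·P(H₂)^3 / [H⁺]^6, solving for [H⁺] gives log[H⁺] = -1.076, so pH = 1.08.

pH = 1.08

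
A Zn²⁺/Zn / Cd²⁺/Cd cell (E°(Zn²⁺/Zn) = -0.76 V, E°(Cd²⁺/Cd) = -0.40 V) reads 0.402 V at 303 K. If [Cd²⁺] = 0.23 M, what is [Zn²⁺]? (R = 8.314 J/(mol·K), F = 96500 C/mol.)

From the Nernst equation, ln Q = nF(E° − E)/RT = 2×96500×(0.36 − 0.402)/(8.314×303) = -3.218, so Q = 0.0400.
With Q = [Zn²⁺]/[Cd²⁺] and the known concentrations, [Zn²⁺] in the numerator gives [Zn²⁺] = 0.0092 M.

0.0092 M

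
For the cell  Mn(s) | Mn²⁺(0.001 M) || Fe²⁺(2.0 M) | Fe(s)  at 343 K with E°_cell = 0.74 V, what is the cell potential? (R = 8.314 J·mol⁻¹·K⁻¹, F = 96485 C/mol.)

0.852 V

Balancing electrons gives n = 2; the reaction quotient is Q = [Mn²⁺]/[Fe²⁺] = 5 × 10^-4.
E = E° − (RT/nF) ln Q = 0.74 − (8.314×343)/(2×96485) × (-7.601) = 0.740 + 0.112 = 0.852 V.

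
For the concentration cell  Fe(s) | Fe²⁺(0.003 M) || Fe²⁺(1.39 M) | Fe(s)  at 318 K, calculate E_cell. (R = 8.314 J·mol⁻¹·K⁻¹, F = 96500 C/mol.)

Both half-cells are Fe²⁺/Fe, so E°_cell = 0. The concentrated side is the cathode; the cell reaction moves Fe²⁺ from high to low concentration with n = 2.
Q = [Fe²⁺]_dilute/[Fe²⁺]_conc = 0.003/1.39 = 0.00216.
E = 0 − (RT/nF) ln Q = −((8.314×318)/(2×96500))(-6.138) = 0.0841 V.

0.084 V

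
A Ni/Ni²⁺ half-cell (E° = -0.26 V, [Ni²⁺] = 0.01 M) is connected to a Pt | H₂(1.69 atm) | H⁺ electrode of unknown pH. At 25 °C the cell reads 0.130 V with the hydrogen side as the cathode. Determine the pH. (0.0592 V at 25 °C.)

E°_cell = 0.26 V and n = 2.
log Q = n(E° − E)/0.0592 = 2×(0.26 − 0.130)/0.0592 = 4.392.
With Q = [Ni²⁺]·P(H₂) / [H⁺]^2, solving for [H⁺] gives log[H⁺] = -3.082, so pH = 3.08.

pH = 3.08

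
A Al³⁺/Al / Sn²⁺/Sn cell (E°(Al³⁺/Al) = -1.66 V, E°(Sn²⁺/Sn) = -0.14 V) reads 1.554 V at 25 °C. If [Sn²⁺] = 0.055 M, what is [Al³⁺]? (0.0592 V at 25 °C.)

From the Nernst equation, log Q = n(E° − E)/0.0592 = 6(1.52 − 1.554)/0.0592 = -3.446, so Q = 3.58 × 10^-4.
With Q = [Al³⁺]^2/[Sn²⁺]^3 and the known concentrations, [Al³⁺]^2 in the numerator gives [Al³⁺] = 2.4 × 10^-4 M.

2.4 × 10^-4 M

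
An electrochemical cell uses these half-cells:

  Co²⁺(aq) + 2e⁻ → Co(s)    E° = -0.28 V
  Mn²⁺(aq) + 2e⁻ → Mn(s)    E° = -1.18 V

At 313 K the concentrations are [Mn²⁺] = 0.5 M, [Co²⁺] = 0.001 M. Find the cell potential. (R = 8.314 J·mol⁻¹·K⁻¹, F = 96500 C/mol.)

The Co²⁺/Co couple has the higher reduction potential and acts as the cathode, so E°_cell = -0.28 − (-1.18) = 0.90 V.
Balancing electrons gives n = 2; the reaction quotient is Q = [Mn²⁺]/[Co²⁺] = 500.
E = E° − (RT/nF) ln Q = 0.90 − (8.314×313)/(2×96500) × (6.215) = 0.900 − 0.084 = 0.816 V.

0.816 V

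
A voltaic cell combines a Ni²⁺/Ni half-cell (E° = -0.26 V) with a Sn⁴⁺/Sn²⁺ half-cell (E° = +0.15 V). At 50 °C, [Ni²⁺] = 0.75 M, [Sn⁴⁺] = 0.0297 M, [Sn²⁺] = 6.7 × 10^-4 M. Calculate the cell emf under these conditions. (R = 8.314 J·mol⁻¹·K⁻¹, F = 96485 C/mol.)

0.467 V

The Sn⁴⁺/Sn²⁺ couple has the higher reduction potential and acts as the cathode, so E°_cell = +0.15 − (-0.26) = 0.41 V.
Balancing electrons gives n = 2; the reaction quotient is Q = [Ni²⁺]·[Sn²⁺]/[Sn⁴⁺] = 0.0169.
E = E° − (RT/nF) ln Q = 0.41 − (8.314×323)/(2×96485) × (-4.079) = 0.410 + 0.057 = 0.467 V.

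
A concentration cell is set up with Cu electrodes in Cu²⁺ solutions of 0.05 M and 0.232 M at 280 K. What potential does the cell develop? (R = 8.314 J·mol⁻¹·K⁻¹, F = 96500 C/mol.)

0.019 V

Both half-cells are Cu²⁺/Cu, so E°_cell = 0. The concentrated side is the cathode; the cell reaction moves Cu²⁺ from high to low concentration with n = 2.
Q = [Cu²⁺]_dilute/[Cu²⁺]_conc = 0.05/0.232 = 0.216.
E = 0 − (RT/nF) ln Q = −((8.314×280)/(2×96500))(-1.535) = 0.0185 V.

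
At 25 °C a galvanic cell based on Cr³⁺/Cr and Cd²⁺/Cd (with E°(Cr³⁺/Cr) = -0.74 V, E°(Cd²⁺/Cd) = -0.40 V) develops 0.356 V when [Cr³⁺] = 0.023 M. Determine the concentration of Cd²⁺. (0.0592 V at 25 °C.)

0.28 M

From the Nernst equation, log Q = n(E° − E)/0.0592 = 6(0.34 − 0.356)/0.0592 = -1.622, so Q = 0.0239.
With Q = [Cr³⁺]^2/[Cd²⁺]^3 and the known concentrations, [Cd²⁺]^3 in the denominator gives [Cd²⁺] = 0.28 M.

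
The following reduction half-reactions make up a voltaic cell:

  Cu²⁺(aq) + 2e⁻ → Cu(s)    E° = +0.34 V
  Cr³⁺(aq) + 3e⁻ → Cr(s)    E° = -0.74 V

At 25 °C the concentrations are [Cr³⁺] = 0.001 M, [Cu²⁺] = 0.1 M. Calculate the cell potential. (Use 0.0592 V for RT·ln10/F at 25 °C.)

The Cu²⁺/Cu couple has the higher reduction potential and acts as the cathode, so E°_cell = +0.34 − (-0.74) = 1.08 V.
Balancing electrons gives n = 6; the reaction quotient is Q = [Cr³⁺]^2/[Cu²⁺]^3 = 0.00100.
At 25 °C, E = E° − (0.0592/n) log Q = 1.08 − (0.0592/6)(-3.000) = 1.080 + 0.030 = 1.110 V.

1.11 V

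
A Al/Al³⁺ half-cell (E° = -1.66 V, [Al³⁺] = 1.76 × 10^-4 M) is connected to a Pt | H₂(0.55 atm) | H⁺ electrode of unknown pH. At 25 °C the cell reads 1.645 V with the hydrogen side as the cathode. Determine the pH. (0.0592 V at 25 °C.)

pH = 1.63

E°_cell = 1.66 V and n = 6.
log Q = n(E° − E)/0.0592 = 6×(1.66 − 1.645)/0.0592 = 1.520.
With Q = [Al³⁺]^2·P(H₂)^3 / [H⁺]^6, solving for [H⁺] gives log[H⁺] = -1.635, so pH = 1.63.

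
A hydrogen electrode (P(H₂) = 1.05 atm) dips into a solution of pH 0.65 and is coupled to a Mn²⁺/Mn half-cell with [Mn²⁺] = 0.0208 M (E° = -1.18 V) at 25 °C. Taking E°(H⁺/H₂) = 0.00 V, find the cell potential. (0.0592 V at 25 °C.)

The hydrogen couple is the cathode, so E°_cell = 1.18 V; n = 2.
[H⁺] = 10^(−0.65) = 0.22 M, and Q = [Mn²⁺]·P(H₂) / [H⁺]^2 = 0.436.
E = E° − (0.0592/2) log Q = 1.18 − (0.0592/2)(-0.361) = 1.191 V.

1.19 V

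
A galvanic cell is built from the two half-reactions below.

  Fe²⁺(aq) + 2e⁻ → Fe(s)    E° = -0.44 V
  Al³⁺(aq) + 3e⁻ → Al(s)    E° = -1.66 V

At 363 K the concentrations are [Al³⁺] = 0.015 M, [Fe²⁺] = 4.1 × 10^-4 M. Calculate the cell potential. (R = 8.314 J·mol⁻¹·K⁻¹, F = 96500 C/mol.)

The Fe²⁺/Fe couple has the higher reduction potential and acts as the cathode, so E°_cell = -0.44 − (-1.66) = 1.22 V.
Balancing electrons gives n = 6; the reaction quotient is Q = [Al³⁺]^2/[Fe²⁺]^3 = 3.26 × 10^6.
E = E° − (RT/nF) ln Q = 1.22 − (8.314×363)/(6×96500) × (14.999) = 1.220 − 0.078 = 1.142 V.

1.14 V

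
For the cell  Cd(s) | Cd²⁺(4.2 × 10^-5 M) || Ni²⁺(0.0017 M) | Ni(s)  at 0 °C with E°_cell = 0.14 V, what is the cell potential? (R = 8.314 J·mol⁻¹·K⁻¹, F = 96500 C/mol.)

Balancing electrons gives n = 2; the reaction quotient is Q = [Cd²⁺]/[Ni²⁺] = 0.0247.
E = E° − (RT/nF) ln Q = 0.14 − (8.314×273)/(2×96500) × (-3.701) = 0.140 + 0.044 = 0.184 V.

0.184 V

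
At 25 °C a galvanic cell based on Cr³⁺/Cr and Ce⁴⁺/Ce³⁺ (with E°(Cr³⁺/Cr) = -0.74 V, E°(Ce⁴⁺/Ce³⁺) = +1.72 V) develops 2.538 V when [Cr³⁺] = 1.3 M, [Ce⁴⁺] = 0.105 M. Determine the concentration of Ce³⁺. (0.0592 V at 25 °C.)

0.0046 M

From the Nernst equation, log Q = n(E° − E)/0.0592 = 3(2.46 − 2.538)/0.0592 = -3.953, so Q = 1.12 × 10^-4.
With Q = [Cr³⁺]·[Ce³⁺]^3/[Ce⁴⁺]^3 and the known concentrations, [Ce³⁺]^3 in the numerator gives [Ce³⁺] = 0.0046 M.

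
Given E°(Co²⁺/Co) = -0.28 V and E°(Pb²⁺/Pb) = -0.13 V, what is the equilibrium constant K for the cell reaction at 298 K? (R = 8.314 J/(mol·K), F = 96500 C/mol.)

E°_cell = -0.13 − (-0.28) = 0.15 V, with n = 2 electrons transferred.
At equilibrium E = 0, so the Nernst equation gives ln K = nFE°/RT = (2)(96500)(0.15)/((8.314)(298)) = 11.68.
K = e^11.68 = 1.2 × 10^5.

1.2 × 10^5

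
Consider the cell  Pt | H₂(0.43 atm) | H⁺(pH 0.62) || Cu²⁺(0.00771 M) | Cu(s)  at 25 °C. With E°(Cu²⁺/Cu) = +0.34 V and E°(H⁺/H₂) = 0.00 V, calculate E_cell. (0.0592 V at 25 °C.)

0.30 V

The Cu²⁺/Cu couple is the cathode, so E°_cell = 0.34 V; n = 2.
[H⁺] = 10^(−0.62) = 0.24 M, and Q = [H⁺]^2 / ([Cu²⁺]·P(H₂)) = 17.4.
E = E° − (0.0592/2) log Q = 0.34 − (0.0592/2)(1.239) = 0.303 V.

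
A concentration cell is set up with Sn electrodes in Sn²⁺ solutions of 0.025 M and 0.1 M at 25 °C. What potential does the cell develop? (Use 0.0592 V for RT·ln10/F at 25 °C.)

0.018 V

Both half-cells are Sn²⁺/Sn, so E°_cell = 0. The concentrated side is the cathode; the cell reaction moves Sn²⁺ from high to low concentration with n = 2.
Q = [Sn²⁺]_dilute/[Sn²⁺]_conc = 0.025/0.1 = 0.250.
E = 0 − (0.0592/2) log Q = −(0.0592/2)(-0.602) = 0.0178 V.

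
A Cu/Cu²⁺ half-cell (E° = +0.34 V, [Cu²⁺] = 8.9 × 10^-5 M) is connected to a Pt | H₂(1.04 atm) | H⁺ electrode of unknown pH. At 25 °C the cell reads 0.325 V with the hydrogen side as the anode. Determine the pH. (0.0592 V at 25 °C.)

pH = 1.76

E°_cell = 0.34 V and n = 2.
log Q = n(E° − E)/0.0592 = 2×(0.34 − 0.325)/0.0592 = 0.507.
With Q = [H⁺]^2 / ([Cu²⁺]·P(H₂)), solving for [H⁺] gives log[H⁺] = -1.763, so pH = 1.76.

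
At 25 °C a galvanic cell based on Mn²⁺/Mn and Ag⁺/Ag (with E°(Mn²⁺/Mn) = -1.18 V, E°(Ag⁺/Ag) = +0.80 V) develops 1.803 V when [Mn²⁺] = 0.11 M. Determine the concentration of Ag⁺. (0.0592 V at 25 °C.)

From the Nernst equation, log Q = n(E° − E)/0.0592 = 2(1.98 − 1.803)/0.0592 = 5.980, so Q = 9.54 × 10^5.
With Q = [Mn²⁺]/[Ag⁺]^2 and the known concentrations, [Ag⁺]^2 in the denominator gives [Ag⁺] = 3.4 × 10^-4 M.

3.4 × 10^-4 M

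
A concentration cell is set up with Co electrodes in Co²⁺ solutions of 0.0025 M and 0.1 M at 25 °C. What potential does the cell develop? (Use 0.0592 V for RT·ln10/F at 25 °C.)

Both half-cells are Co²⁺/Co, so E°_cell = 0. The concentrated side is the cathode; the cell reaction moves Co²⁺ from high to low concentration with n = 2.
Q = [Co²⁺]_dilute/[Co²⁺]_conc = 0.0025/0.1 = 0.0250.
E = 0 − (0.0592/2) log Q = −(0.0592/2)(-1.602) = 0.0474 V.

0.047 V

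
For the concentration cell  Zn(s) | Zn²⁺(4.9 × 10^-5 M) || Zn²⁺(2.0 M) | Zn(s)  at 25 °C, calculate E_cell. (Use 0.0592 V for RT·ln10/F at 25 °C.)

Both half-cells are Zn²⁺/Zn, so E°_cell = 0. The concentrated side is the cathode; the cell reaction moves Zn²⁺ from high to low concentration with n = 2.
Q = [Zn²⁺]_dilute/[Zn²⁺]_conc = 4.9 × 10^-5/2.0 = 2.45 × 10^-5.
E = 0 − (0.0592/2) log Q = −(0.0592/2)(-4.611) = 0.1365 V.

0.14 V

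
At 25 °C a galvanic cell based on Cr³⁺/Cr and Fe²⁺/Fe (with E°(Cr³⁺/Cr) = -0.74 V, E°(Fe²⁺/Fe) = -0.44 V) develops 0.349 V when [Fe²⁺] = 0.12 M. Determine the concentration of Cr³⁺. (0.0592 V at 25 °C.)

1.4 × 10^-4 M

From the Nernst equation, log Q = n(E° − E)/0.0592 = 6(0.30 − 0.349)/0.0592 = -4.966, so Q = 1.08 × 10^-5.
With Q = [Cr³⁺]^2/[Fe²⁺]^3 and the known concentrations, [Cr³⁺]^2 in the numerator gives [Cr³⁺] = 1.4 × 10^-4 M.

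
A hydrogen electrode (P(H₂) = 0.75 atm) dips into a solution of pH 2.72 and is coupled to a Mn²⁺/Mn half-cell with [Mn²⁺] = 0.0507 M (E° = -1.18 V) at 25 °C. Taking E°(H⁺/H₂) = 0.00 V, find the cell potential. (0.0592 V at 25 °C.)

The hydrogen couple is the cathode, so E°_cell = 1.18 V; n = 2.
[H⁺] = 10^(−2.72) = 0.0019 M, and Q = [Mn²⁺]·P(H₂) / [H⁺]^2 = 1.05 × 10^4.
E = E° − (0.0592/2) log Q = 1.18 − (0.0592/2)(4.020) = 1.061 V.

1.06 V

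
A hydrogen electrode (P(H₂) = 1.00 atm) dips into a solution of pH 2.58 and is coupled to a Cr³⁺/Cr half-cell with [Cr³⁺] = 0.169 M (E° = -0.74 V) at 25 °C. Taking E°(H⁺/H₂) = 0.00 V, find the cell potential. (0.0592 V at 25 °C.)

0.60 V

The hydrogen couple is the cathode, so E°_cell = 0.74 V; n = 6.
[H⁺] = 10^(−2.58) = 0.0026 M, and Q = [Cr³⁺]^2·P(H₂)^3 / [H⁺]^6 = 8.63 × 10^13.
E = E° − (0.0592/6) log Q = 0.74 − (0.0592/6)(13.936) = 0.602 V.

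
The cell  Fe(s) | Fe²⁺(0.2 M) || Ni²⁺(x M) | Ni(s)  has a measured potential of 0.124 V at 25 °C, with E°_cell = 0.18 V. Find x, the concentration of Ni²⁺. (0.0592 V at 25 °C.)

0.0026 M

From the Nernst equation, log Q = n(E° − E)/0.0592 = 2(0.18 − 0.124)/0.0592 = 1.892, so Q = 78.0.
With Q = [Fe²⁺]/[Ni²⁺] and the known concentrations, [Ni²⁺] in the denominator gives [Ni²⁺] = 0.0026 M.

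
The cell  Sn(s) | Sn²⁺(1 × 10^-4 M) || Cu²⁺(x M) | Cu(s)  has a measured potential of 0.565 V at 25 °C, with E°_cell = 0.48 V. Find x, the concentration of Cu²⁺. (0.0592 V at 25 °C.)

From the Nernst equation, log Q = n(E° − E)/0.0592 = 2(0.48 − 0.565)/0.0592 = -2.872, so Q = 0.00134.
With Q = [Sn²⁺]/[Cu²⁺] and the known concentrations, [Cu²⁺] in the denominator gives [Cu²⁺] = 0.074 M.

0.074 M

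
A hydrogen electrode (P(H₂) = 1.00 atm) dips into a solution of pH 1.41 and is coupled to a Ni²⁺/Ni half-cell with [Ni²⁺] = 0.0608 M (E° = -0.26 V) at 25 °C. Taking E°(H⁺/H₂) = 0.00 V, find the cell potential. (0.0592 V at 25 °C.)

0.21 V

The hydrogen couple is the cathode, so E°_cell = 0.26 V; n = 2.
[H⁺] = 10^(−1.41) = 0.039 M, and Q = [Ni²⁺]·P(H₂) / [H⁺]^2 = 40.2.
E = E° − (0.0592/2) log Q = 0.26 − (0.0592/2)(1.604) = 0.213 V.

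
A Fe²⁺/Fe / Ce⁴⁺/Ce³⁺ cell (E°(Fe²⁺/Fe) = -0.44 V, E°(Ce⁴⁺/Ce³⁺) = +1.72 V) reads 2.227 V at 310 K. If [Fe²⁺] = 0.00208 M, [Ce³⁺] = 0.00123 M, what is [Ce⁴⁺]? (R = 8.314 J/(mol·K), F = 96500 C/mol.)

6.9 × 10^-4 M

From the Nernst equation, ln Q = nF(E° − E)/RT = 2×96500×(2.16 − 2.227)/(8.314×310) = -5.017, so Q = 0.00662.
With Q = [Fe²⁺]·[Ce³⁺]^2/[Ce⁴⁺]^2 and the known concentrations, [Ce⁴⁺]^2 in the denominator gives [Ce⁴⁺] = 6.9 × 10^-4 M.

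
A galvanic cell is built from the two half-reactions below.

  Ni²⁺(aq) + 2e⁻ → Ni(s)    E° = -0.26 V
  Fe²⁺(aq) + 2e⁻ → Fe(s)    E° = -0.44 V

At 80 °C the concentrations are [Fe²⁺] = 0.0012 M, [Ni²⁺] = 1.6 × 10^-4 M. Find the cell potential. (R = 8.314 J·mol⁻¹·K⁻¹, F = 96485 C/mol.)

The Ni²⁺/Ni couple has the higher reduction potential and acts as the cathode, so E°_cell = -0.26 − (-0.44) = 0.18 V.
Balancing electrons gives n = 2; the reaction quotient is Q = [Fe²⁺]/[Ni²⁺] = 7.50.
E = E° − (RT/nF) ln Q = 0.18 − (8.314×353)/(2×96485) × (2.015) = 0.180 − 0.031 = 0.149 V.

0.149 V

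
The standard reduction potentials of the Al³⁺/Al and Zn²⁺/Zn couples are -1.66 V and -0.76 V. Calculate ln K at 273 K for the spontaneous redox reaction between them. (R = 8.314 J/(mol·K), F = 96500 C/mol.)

E°_cell = -0.76 − (-1.66) = 0.90 V, with n = 6 electrons transferred.
At equilibrium E = 0, so the Nernst equation gives ln K = nFE°/RT = (6)(96500)(0.90)/((8.314)(273)) = 229.59.

ln K = 229.6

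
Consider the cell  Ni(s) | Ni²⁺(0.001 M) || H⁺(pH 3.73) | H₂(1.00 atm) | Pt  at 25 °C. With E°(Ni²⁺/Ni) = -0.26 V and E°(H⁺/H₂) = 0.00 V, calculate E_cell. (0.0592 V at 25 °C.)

The hydrogen couple is the cathode, so E°_cell = 0.26 V; n = 2.
[H⁺] = 10^(−3.73) = 1.9 × 10^-4 M, and Q = [Ni²⁺]·P(H₂) / [H⁺]^2 = 2.88 × 10^4.
E = E° − (0.0592/2) log Q = 0.26 − (0.0592/2)(4.460) = 0.128 V.

0.13 V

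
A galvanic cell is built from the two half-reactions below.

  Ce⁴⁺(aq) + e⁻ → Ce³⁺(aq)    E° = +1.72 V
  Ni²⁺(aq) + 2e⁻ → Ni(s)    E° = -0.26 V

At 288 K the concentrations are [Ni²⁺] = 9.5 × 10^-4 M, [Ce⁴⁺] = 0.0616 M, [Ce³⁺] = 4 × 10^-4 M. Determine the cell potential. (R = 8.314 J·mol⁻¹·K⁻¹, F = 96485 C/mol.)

2.19 V

The Ce⁴⁺/Ce³⁺ couple has the higher reduction potential and acts as the cathode, so E°_cell = +1.72 − (-0.26) = 1.98 V.
Balancing electrons gives n = 2; the reaction quotient is Q = [Ni²⁺]·[Ce³⁺]^2/[Ce⁴⁺]^2 = 4.01 × 10^-8.
E = E° − (RT/nF) ln Q = 1.98 − (8.314×288)/(2×96485) × (-17.033) = 1.980 + 0.211 = 2.191 V.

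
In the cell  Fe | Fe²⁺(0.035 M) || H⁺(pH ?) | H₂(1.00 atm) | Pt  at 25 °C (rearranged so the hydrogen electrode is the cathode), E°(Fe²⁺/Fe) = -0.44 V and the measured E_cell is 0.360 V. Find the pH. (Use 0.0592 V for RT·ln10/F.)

pH = 2.08

E°_cell = 0.44 V and n = 2.
log Q = n(E° − E)/0.0592 = 2×(0.44 − 0.360)/0.0592 = 2.703.
With Q = [Fe²⁺]·P(H₂) / [H⁺]^2, solving for [H⁺] gives log[H⁺] = -2.079, so pH = 2.08.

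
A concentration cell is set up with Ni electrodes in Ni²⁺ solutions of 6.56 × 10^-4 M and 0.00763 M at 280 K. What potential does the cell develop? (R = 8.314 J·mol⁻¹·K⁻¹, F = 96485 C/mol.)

0.030 V

Both half-cells are Ni²⁺/Ni, so E°_cell = 0. The concentrated side is the cathode; the cell reaction moves Ni²⁺ from high to low concentration with n = 2.
Q = [Ni²⁺]_dilute/[Ni²⁺]_conc = 6.56 × 10^-4/0.00763 = 0.0860.
E = 0 − (RT/nF) ln Q = −((8.314×280)/(2×96485))(-2.454) = 0.0296 V.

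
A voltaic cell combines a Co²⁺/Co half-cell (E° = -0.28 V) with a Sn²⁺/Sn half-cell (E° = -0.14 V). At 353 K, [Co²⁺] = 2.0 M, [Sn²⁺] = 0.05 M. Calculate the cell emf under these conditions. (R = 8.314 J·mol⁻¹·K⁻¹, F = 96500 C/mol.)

The Sn²⁺/Sn couple has the higher reduction potential and acts as the cathode, so E°_cell = -0.14 − (-0.28) = 0.14 V.
Balancing electrons gives n = 2; the reaction quotient is Q = [Co²⁺]/[Sn²⁺] = 40.0.
E = E° − (RT/nF) ln Q = 0.14 − (8.314×353)/(2×96500) × (3.689) = 0.140 − 0.056 = 0.084 V.

0.084 V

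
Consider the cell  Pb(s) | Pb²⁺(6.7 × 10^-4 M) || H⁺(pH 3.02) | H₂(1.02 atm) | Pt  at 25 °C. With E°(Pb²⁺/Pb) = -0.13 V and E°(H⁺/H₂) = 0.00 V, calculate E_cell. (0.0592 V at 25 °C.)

0.045 V

The hydrogen couple is the cathode, so E°_cell = 0.13 V; n = 2.
[H⁺] = 10^(−3.02) = 9.5 × 10^-4 M, and Q = [Pb²⁺]·P(H₂) / [H⁺]^2 = 749.
E = E° − (0.0592/2) log Q = 0.13 − (0.0592/2)(2.875) = 0.045 V.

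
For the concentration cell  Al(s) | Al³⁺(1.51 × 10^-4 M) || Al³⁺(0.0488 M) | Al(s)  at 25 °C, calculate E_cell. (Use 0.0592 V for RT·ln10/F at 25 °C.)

Both half-cells are Al³⁺/Al, so E°_cell = 0. The concentrated side is the cathode; the cell reaction moves Al³⁺ from high to low concentration with n = 3.
Q = [Al³⁺]_dilute/[Al³⁺]_conc = 1.51 × 10^-4/0.0488 = 0.00309.
E = 0 − (0.0592/3) log Q = −(0.0592/3)(-2.509) = 0.0495 V.

0.050 V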